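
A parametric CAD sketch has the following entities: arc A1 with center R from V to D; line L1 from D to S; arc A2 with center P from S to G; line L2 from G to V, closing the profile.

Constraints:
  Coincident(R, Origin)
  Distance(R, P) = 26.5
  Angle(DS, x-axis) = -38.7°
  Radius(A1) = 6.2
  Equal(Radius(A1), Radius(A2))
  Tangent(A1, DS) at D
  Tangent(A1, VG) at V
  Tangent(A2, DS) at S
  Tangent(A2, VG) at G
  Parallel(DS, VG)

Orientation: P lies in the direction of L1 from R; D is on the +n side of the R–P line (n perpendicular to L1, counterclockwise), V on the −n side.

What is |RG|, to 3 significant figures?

27.2

Tangency of A1 to both parallel lines with radius 6.2 puts D and V at R ± 6.2·n: D = (3.88, 4.84), V = (-3.88, -4.84). Equal radii place S and G the same way about P: S = P + 6.2·n = (24.6, -11.7), G = P − 6.2·n = (16.8, -21.4). Then |RG| = |G − R| = 27.2.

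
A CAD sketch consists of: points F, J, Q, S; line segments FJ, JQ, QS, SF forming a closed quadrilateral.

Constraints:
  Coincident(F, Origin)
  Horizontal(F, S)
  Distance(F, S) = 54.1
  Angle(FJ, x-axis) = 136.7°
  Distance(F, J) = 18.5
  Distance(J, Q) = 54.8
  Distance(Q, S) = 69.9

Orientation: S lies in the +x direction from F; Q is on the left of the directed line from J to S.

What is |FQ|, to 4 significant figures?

60.95

Checks: |JQ| = 54.80 ✓; |QS| = 69.90 ✓.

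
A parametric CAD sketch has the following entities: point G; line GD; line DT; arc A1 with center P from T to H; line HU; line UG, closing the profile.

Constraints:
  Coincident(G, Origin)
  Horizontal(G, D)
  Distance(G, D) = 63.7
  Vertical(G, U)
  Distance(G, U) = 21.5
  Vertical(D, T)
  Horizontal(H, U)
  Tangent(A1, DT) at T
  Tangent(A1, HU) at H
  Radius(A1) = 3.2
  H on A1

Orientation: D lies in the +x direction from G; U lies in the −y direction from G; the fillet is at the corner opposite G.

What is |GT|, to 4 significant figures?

66.28

G is at the origin; G and D share the same y with |GD| = 63.7 and D on the +x side, so D = (63.70, 0.000). GU is vertical with |GU| = 21.5 and U on the −y side, so U = (0.000, -21.50). The virtual corner opposite G is at (63.70, -21.50). Since A1 is tangent to DT there, PT ⟂ DT and the tangent condition forces PH to be normal to HU, with radius 3.2, so the center P sits 3.2 in from both sides at P = (60.50, -18.30). That places the tangent points at T = (63.70, -18.30) on DT and H = (60.50, -21.50) on HU. Then |GT| = |T − G| = 66.28.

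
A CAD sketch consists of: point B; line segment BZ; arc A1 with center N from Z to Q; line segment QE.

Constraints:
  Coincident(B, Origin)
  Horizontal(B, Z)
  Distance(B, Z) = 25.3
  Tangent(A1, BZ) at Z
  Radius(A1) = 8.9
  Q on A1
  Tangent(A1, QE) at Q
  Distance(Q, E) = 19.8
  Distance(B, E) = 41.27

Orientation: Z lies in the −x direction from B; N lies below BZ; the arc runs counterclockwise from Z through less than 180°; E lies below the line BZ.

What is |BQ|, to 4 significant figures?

35.72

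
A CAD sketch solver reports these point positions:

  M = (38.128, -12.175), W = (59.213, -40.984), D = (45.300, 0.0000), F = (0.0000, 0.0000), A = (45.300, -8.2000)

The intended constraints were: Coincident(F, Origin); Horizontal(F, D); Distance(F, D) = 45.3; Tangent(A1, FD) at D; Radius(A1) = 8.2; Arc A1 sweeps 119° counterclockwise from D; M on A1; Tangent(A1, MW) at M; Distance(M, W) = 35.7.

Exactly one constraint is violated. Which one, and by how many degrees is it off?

Tangent(A1, MW) at M — off by 7.20°.

F = (0.00, 0.00) ✓; F.y = 0.00, D.y = 0.00 ✓; |FD| = 45.30 ✓; ∠(AD, DF) = 90.00° ✓; |AD| = 8.200 ✓; bearing(A→M) − bearing(A→D) = 119.0° ✓; |AM| = 8.200 ✓; ∠(AM, MW) = 82.80° ✗; |MW| = 35.70 ✓.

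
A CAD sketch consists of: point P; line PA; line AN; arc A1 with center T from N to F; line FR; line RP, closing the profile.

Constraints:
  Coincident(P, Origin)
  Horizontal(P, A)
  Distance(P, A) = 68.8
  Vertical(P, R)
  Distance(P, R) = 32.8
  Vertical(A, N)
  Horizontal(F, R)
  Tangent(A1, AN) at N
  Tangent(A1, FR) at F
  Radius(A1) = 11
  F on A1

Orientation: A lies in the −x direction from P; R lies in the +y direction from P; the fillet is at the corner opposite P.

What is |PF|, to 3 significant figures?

66.5

The virtual corner opposite P is at (-68.8, 32.8). The tangent condition forces TN to be normal to AN and A1 meets FR tangentially, so TF is at right angles to FR, with radius 11.0, so the center T sits 11.0 in from both sides at T = (-57.8, 21.8). That places the tangent points at N = (-68.8, 21.8) on AN and F = (-57.8, 32.8) on FR. Then |PF| = |F − P| = 66.5.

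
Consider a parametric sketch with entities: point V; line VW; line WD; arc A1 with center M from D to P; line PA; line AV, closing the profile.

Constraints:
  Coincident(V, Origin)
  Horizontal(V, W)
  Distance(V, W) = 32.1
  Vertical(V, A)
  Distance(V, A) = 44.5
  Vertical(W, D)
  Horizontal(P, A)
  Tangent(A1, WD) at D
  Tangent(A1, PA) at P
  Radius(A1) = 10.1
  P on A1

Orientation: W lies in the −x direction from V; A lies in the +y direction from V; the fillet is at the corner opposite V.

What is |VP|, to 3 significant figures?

49.6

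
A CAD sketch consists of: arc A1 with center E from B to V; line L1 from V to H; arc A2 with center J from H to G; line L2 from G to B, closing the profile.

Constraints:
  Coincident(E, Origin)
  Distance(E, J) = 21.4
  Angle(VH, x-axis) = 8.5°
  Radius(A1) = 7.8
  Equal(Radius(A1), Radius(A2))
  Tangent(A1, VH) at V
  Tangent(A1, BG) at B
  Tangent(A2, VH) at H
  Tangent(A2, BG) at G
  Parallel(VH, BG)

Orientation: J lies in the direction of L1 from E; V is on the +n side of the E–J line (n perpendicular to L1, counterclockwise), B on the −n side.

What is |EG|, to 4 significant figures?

22.78

The slot axis is L1's direction at 8.5°, so u = (cos 8.5°, sin 8.5°) = (0.9890, 0.1478) and n = (−sin 8.5°, cos 8.5°) = (-0.1478, 0.9890). E is at the origin and J lies 21.4 along u from E, so J = 21.4·u = (21.16, 3.163). Tangency of A1 to both parallel lines with radius 7.8 puts V and B at E ± 7.8·n: V = (-1.153, 7.714), B = (1.153, -7.714). Equal radii place H and G the same way about J: H = J + 7.8·n = (20.01, 10.88), G = J − 7.8·n = (22.32, -4.551). Then |EG| = |G − E| = 22.78.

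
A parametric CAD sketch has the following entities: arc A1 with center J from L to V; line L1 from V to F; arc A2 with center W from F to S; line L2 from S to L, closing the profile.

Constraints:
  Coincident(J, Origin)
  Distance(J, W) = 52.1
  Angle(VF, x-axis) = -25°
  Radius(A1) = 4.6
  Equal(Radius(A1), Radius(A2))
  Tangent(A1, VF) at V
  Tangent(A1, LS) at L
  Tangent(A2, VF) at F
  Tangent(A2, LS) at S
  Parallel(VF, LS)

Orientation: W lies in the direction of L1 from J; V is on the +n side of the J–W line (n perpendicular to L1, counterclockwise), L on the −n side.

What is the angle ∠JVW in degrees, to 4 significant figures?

84.95°

J is at the origin and W lies 52.1 along u from J, so W = 52.1·u = (47.22, -22.02). Tangency of A1 to both parallel lines with radius 4.6 puts V and L at J ± 4.6·n: V = (1.944, 4.169), L = (-1.944, -4.169). Then cos ∠JVW = VJ·VW / (|VJ||VW|), giving 84.95°.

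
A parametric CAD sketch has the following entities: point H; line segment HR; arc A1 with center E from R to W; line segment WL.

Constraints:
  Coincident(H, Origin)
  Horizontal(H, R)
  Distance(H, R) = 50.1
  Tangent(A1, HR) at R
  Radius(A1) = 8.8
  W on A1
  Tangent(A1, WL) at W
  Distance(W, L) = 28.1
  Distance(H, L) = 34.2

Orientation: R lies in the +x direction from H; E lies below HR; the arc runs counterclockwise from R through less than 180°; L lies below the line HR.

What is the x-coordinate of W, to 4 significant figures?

43.59

H is at the origin; HR is horizontal with |HR| = 50.1 and R on the +x side, so R = (50.10, 0.000). Tangency of A1 to HR means the radius ER is perpendicular to HR, so E = R + (0, -8.8) = (50.10, -8.800). Since EW ⟂ WL (tangency), |EL| = √(8.8² + 28.1²) = 29.45 regardless of where W sits on A1. So L lies on both circle(H, 34.2) and circle(E, 29.45); the below-HR intersection is L = (24.69, -23.67). W is the foot of the tangent from L: W = (43.59, -2.880).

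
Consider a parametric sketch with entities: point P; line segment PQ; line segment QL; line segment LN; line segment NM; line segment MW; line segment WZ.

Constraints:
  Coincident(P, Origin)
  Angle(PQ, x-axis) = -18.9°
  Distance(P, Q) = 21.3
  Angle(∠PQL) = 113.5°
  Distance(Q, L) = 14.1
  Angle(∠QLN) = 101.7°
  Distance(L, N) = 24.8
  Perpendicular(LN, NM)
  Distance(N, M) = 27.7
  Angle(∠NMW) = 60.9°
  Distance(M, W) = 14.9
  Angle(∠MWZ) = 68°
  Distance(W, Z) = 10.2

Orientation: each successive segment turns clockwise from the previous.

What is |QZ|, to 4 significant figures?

22.58

P is at the origin; PQ runs at -18.9° with length 21.3, so Q = (20.15, -6.899). ∠PQL = 113.5° gives QL at -85.40° from the x-axis; with |QL| = 14.1, L = (21.28, -20.95). ∠QLN = 101.7° gives LN at -163.7° from the x-axis; with |LN| = 24.8, N = (-2.521, -27.91). LN ⟂ NM, so NM runs at 106.3°; with |NM| = 27.7, M = (-10.30, -1.328). ∠NMW = 60.9° gives MW at -12.80° from the x-axis; with |MW| = 14.9, W = (4.235, -4.629). ∠MWZ = 68.0° gives WZ at -124.8° from the x-axis; with |WZ| = 10.2, Z = (-1.587, -13.00). Then |QZ| = |Z − Q| = 22.58.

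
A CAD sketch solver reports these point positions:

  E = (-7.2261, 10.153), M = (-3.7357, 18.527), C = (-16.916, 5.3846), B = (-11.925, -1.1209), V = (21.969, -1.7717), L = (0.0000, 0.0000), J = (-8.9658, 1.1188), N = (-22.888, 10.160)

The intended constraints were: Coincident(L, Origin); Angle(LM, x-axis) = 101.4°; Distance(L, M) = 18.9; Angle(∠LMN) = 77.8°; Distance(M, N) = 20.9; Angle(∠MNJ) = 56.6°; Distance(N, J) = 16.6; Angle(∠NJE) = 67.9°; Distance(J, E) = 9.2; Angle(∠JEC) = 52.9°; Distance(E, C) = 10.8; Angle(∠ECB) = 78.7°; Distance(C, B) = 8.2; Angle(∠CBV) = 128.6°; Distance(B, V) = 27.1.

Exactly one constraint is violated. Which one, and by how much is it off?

Distance(B, V) = 27.1 — off by 6.80.

L = (0.00, 0.00) ✓; LM at 101.4° ✓; |LM| = 18.90 ✓; ∠LMN = 77.80° ✓; |MN| = 20.90 ✓; ∠MNJ = 56.60° ✓; |NJ| = 16.60 ✓; ∠NJE = 67.90° ✓; |JE| = 9.200 ✓; ∠JEC = 52.90° ✓; |EC| = 10.80 ✓; ∠ECB = 78.71° ✓; |CB| = 8.199 ✓; ∠CBV = 128.6° ✓; |BV| = 33.90 ✗.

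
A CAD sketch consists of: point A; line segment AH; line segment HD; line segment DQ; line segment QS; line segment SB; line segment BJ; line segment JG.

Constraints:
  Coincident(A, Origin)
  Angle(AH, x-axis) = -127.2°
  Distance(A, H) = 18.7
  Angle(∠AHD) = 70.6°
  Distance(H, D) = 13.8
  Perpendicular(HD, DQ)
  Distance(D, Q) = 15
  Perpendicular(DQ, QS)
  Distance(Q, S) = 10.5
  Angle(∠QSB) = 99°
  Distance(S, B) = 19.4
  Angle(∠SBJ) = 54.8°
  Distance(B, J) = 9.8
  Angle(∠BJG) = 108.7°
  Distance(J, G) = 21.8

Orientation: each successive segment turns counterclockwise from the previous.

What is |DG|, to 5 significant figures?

23.063

∠SBJ = 54.8° gives BJ at 8.4000° from the x-axis; with |BJ| = 9.8, J = (-2.6307, -17.507). ∠BJG = 108.7° gives JG at 79.700° from the x-axis; with |JG| = 21.8, G = (1.2672, 3.9422). Then |DG| = |G − D| = 23.063.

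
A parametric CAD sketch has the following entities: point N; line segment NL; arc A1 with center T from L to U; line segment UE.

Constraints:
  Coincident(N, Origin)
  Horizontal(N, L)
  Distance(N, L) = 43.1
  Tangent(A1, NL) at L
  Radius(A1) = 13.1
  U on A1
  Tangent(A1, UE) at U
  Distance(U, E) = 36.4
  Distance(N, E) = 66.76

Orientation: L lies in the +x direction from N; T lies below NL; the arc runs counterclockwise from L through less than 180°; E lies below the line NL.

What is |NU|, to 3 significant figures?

35.2

N is at the origin; N and L share the same y with |NL| = 43.1 and L on the +x side, so L = (43.1, 0.00). Since A1 is tangent to NL there, TL ⟂ NL, so T = L + (0, -13.1) = (43.1, -13.1). Since TU ⟂ UE (tangency), |TE| = √(13.1² + 36.4²) = 38.7 regardless of where U sits on A1. So E lies on both circle(N, 66.76) and circle(T, 38.7); the below-NL intersection is E = (42.1, -51.8). U is the foot of the tangent from E: U = (30.7, -17.2).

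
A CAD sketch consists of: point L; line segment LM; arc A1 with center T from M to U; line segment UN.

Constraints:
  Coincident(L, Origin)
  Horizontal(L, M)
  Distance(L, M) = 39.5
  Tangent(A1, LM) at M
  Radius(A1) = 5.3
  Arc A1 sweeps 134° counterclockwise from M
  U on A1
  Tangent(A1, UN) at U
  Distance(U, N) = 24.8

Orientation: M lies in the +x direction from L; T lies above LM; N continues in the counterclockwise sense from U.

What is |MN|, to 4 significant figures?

29.99

L is at the origin; LM is horizontal with |LM| = 39.5 and M on the +x side, so M = (39.50, 0.000). Since A1 is tangent to LM there, TM ⟂ LM, so T = M + (0, 5.3) = (39.50, 5.300). On A1, M sits at bearing -90° from T; a 134° counterclockwise sweep puts U at bearing 44°, so U = T + 5.3·(cos 44°, sin 44°) = (43.31, 8.982). A1 meets UN tangentially, so TU is at right angles to UN, so UN runs along (−sin 44°, cos 44°); with |UN| = 24.8, N = (26.08, 26.82). Then |MN| = |N − M| = 29.99.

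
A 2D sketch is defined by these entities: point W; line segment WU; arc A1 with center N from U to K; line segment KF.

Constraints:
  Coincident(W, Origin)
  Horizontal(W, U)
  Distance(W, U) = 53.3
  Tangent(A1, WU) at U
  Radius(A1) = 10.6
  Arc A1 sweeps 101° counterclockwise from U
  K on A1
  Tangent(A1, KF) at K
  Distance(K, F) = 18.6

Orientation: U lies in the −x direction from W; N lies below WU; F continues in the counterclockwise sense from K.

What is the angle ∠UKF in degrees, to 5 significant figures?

129.50°

W is at the origin; WU is horizontal with |WU| = 53.3 and U on the −x side, so U = (-53.300, 0.0000). The tangent condition forces NU to be normal to WU, so N = U + (0, -10.6) = (-53.300, -10.600). On A1, U sits at bearing 90° from N; a 101° counterclockwise sweep puts K at bearing 191°, so K = N + 10.6·(cos 191°, sin 191°) = (-63.705, -12.623). The tangent condition forces NK to be normal to KF, so KF runs along (−sin 191°, cos 191°); with |KF| = 18.6, F = (-60.156, -30.881). Then cos ∠UKF = KU·KF / (|KU||KF|), giving 129.50°.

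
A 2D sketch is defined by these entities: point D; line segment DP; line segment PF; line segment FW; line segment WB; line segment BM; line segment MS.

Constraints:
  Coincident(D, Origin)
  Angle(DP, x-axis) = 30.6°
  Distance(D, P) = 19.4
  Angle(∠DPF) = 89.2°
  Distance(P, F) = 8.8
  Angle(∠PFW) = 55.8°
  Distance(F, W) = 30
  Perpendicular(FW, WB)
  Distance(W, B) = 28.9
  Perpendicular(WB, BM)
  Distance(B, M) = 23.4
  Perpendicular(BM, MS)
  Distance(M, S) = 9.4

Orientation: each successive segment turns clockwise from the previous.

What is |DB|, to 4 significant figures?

34.01

∠PFW = 55.8° gives FW at 175.6° from the x-axis; with |FW| = 30.0, W = (-8.840, 4.541). FW ⟂ WB, so WB runs at 85.60°; with |WB| = 28.9, B = (-6.623, 33.36). Then |DB| = |B − D| = 34.01.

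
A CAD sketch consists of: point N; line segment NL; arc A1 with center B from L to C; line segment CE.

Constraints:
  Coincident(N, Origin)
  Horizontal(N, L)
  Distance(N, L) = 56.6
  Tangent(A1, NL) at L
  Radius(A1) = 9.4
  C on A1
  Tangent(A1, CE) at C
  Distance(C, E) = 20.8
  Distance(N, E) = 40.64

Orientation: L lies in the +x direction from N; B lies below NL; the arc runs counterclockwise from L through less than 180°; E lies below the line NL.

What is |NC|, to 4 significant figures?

49.58

Checks: N = (0.00, 0.00) ✓; |BC| = 9.400 ✓; ∠(BC, CE) = 90.00° ✓; |CE| = 20.80 ✓; |NE| = 40.64 ✓.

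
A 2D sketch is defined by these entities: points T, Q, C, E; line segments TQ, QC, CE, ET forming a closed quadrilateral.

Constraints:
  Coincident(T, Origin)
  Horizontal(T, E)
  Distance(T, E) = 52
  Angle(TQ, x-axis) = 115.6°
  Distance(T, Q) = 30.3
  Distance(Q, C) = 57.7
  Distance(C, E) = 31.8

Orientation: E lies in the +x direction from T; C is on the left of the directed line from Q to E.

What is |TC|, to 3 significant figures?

54.2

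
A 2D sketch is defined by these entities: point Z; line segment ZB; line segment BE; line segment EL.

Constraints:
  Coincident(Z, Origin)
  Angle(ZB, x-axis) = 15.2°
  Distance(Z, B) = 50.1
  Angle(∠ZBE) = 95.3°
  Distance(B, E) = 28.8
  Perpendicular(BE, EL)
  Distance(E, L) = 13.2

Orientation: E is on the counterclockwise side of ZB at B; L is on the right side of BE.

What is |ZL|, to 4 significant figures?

71.39

∠ZBE = 95.3°, so BE runs at 15.2° + (180° − 95.3°) = 99.90° from the x-axis; with |BE| = 28.8, E = B + 28.8·(cos 99.90°, sin 99.90°) = (43.40, 41.51). BE is perpendicular to EL; with |EL| = 13.2 on the right of BE, L = E + 13.2·(0.9851, 0.1719) = (56.40, 43.78). Then |ZL| = |L − Z| = 71.39.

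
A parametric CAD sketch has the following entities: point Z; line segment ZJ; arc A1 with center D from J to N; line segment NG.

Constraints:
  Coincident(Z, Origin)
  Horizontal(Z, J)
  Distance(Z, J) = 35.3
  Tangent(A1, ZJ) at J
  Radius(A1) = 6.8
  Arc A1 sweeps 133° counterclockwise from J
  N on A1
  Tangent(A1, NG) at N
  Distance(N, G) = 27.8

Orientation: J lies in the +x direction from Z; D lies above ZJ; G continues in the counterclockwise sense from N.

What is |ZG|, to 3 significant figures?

38.3

On A1, J sits at bearing -90° from D; a 133° counterclockwise sweep puts N at bearing 43°, so N = D + 6.8·(cos 43°, sin 43°) = (40.3, 11.4). Since A1 is tangent to NG there, DN ⟂ NG, so NG runs along (−sin 43°, cos 43°); with |NG| = 27.8, G = (21.3, 31.8). Then |ZG| = |G − Z| = 38.3.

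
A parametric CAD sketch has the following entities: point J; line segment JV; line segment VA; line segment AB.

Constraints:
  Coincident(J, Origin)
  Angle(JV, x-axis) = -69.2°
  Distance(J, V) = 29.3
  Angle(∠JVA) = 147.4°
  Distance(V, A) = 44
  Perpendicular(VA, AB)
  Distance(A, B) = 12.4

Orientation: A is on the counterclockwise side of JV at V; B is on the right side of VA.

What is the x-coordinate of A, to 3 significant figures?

45.7

J is at the origin; JV runs at -69.2° with length 29.3, so V = 29.3·(cos -69.2°, sin -69.2°) = (10.4, -27.4). ∠JVA = 147.4°, so VA runs at -69.2° + (180° − 147.4°) = -36.6° from the x-axis; with |VA| = 44.0, A = V + 44.0·(cos -36.6°, sin -36.6°) = (45.7, -53.6). So A.x = 45.7.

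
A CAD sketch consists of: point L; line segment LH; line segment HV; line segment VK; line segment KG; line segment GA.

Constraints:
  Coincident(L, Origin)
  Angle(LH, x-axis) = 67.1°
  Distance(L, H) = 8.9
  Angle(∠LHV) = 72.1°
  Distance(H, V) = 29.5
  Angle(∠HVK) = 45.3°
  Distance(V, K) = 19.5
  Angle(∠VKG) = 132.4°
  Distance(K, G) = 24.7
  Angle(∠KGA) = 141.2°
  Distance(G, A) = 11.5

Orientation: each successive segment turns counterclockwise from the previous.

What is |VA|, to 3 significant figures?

47.4

L is at the origin; LH runs at 67.1° with length 8.9, so H = (3.46, 8.20). ∠LHV = 72.1° gives HV at 175° from the x-axis; with |HV| = 29.5, V = (-25.9, 10.8). ∠HVK = 45.3° gives VK at -50.3° from the x-axis; with |VK| = 19.5, K = (-13.5, -4.23). ∠VKG = 132.4° gives KG at -2.70° from the x-axis; with |KG| = 24.7, G = (11.2, -5.40). ∠KGA = 141.2° gives GA at 36.1° from the x-axis; with |GA| = 11.5, A = (20.5, 1.38). Then |VA| = |A − V| = 47.4.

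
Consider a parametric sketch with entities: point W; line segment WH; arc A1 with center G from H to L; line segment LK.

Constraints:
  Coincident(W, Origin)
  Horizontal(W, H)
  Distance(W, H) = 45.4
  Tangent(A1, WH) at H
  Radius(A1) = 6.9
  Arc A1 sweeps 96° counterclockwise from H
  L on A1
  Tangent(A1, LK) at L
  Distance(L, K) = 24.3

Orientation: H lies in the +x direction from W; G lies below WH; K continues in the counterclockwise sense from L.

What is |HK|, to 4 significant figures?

32.08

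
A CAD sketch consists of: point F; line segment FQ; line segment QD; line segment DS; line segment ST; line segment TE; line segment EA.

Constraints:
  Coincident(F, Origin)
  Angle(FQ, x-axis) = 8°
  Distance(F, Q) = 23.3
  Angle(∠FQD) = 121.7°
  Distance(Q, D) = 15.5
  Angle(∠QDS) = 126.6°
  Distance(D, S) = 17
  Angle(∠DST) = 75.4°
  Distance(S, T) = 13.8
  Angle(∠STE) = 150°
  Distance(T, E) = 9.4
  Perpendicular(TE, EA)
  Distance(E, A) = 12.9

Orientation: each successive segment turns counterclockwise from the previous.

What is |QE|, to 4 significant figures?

17.86

∠DST = 75.4° gives ST at -135.7° from the x-axis; with |ST| = 13.8, T = (11.00, 22.56). ∠STE = 150.0° gives TE at -105.7° from the x-axis; with |TE| = 9.4, E = (8.460, 13.51). Then |QE| = |E − Q| = 17.86.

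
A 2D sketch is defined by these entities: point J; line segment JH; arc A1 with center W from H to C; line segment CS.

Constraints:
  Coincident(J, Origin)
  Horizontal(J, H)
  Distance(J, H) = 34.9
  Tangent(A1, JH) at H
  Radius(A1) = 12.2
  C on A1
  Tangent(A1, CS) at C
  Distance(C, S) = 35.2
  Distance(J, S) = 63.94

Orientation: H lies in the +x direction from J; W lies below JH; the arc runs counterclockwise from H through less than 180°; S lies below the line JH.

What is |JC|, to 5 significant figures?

30.214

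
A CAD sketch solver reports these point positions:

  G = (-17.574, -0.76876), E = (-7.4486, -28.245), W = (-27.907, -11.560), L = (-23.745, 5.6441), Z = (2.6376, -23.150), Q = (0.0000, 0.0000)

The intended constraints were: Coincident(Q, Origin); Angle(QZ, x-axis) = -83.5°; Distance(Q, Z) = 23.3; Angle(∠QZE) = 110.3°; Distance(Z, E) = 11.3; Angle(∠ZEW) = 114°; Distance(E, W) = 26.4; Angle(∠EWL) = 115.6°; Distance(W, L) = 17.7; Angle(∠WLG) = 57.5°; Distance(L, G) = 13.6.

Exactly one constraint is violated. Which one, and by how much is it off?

Distance(L, G) = 13.6 — off by 4.70.

Q = (0.00, 0.00) ✓; QZ at -83.50° ✓; |QZ| = 23.30 ✓; ∠QZE = 110.3° ✓; |ZE| = 11.30 ✓; ∠ZEW = 114.0° ✓; |EW| = 26.40 ✓; ∠EWL = 115.6° ✓; |WL| = 17.70 ✓; ∠WLG = 57.50° ✓; |LG| = 8.900 ✗.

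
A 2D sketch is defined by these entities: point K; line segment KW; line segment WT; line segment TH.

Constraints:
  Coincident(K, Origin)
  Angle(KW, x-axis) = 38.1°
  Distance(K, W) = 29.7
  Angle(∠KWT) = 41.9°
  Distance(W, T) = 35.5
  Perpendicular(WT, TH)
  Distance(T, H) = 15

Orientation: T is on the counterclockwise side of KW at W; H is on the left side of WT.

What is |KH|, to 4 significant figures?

14.24

∠KWT = 41.9°, so WT runs at 38.1° + (180° − 41.9°) = 176.2° from the x-axis; with |WT| = 35.5, T = W + 35.5·(cos 176.2°, sin 176.2°) = (-12.05, 20.68). WT is perpendicular to TH; with |TH| = 15.0 on the left of WT, H = T + 15.0·(-0.06627, -0.9978) = (-13.04, 5.712). Then |KH| = |H − K| = 14.24.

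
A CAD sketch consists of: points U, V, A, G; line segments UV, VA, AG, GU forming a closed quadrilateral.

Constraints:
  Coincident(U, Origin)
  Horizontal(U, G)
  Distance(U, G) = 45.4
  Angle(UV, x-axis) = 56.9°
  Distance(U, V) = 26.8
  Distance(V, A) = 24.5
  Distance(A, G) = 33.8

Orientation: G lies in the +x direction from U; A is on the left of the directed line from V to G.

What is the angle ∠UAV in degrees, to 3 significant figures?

16.8°

U is at the origin; UG is horizontal with |UG| = 45.4 and G in +x, so G = (45.4, 0). UV runs at 56.9° with |UV| = 26.8, so V = (14.6, 22.5). A is determined by |VA| = 24.5 and |AG| = 33.8 together: it lies at the intersection of circle(V, 24.5) and circle(G, 33.8). With |VG| = 38.1, the foot of the radical line on VG is 11.9 from V and the perpendicular offset is √(24.5² − 11.9²) = 21.4. Taking the left-of-VG solution: A = (36.9, 32.7).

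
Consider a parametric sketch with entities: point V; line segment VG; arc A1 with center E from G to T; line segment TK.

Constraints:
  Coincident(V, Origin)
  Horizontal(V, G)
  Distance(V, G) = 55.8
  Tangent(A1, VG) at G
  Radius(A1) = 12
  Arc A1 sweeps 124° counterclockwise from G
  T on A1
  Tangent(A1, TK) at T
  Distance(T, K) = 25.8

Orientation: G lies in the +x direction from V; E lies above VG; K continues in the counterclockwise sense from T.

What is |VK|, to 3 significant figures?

65.1

On A1, G sits at bearing -90° from E; a 124° counterclockwise sweep puts T at bearing 34°, so T = E + 12.0·(cos 34°, sin 34°) = (65.7, 18.7). Since A1 is tangent to TK there, ET ⟂ TK, so TK runs along (−sin 34°, cos 34°); with |TK| = 25.8, K = (51.3, 40.1). Then |VK| = |K − V| = 65.1.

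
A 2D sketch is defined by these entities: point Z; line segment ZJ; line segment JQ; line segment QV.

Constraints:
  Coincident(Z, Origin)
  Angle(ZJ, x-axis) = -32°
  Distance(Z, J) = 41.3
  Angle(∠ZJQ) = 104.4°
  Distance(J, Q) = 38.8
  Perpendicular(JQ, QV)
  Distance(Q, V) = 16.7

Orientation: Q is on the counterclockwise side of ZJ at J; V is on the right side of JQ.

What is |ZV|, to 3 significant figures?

75.0

Z is at the origin; ZJ runs at -32.0° with length 41.3, so J = 41.3·(cos -32.0°, sin -32.0°) = (35.0, -21.9). ∠ZJQ = 104.4°, so JQ runs at -32.0° + (180° − 104.4°) = 43.6° from the x-axis; with |JQ| = 38.8, Q = J + 38.8·(cos 43.6°, sin 43.6°) = (63.1, 4.87). The perpendicularity gives QV at right angles to JQ; with |QV| = 16.7 on the right of JQ, V = Q + 16.7·(0.690, -0.724) = (74.6, -7.22). Then |ZV| = |V − Z| = 75.0.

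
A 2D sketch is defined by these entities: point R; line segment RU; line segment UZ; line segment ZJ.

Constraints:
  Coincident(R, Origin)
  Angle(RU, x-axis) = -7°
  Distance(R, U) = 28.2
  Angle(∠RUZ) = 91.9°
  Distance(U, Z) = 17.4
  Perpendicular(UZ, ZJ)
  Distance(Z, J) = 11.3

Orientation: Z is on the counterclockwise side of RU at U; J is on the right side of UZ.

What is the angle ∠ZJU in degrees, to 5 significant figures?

56.999°

R is at the origin; RU runs at -7.0° with length 28.2, so U = 28.2·(cos -7.0°, sin -7.0°) = (27.990, -3.4367). ∠RUZ = 91.9°, so UZ runs at -7.0° + (180° − 91.9°) = 81.100° from the x-axis; with |UZ| = 17.4, Z = U + 17.4·(cos 81.100°, sin 81.100°) = (30.682, 13.754). UZ is perpendicular to ZJ; with |ZJ| = 11.3 on the right of UZ, J = Z + 11.3·(0.98796, -0.15471) = (41.846, 12.006). Then cos ∠ZJU = JZ·JU / (|JZ||JU|), giving 56.999°.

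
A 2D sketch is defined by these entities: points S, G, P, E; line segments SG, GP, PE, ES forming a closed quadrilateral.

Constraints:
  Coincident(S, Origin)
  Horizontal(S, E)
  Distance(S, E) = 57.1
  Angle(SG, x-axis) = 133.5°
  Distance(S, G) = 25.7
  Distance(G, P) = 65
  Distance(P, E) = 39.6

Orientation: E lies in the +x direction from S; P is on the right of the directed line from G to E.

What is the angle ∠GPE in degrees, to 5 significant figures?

91.648°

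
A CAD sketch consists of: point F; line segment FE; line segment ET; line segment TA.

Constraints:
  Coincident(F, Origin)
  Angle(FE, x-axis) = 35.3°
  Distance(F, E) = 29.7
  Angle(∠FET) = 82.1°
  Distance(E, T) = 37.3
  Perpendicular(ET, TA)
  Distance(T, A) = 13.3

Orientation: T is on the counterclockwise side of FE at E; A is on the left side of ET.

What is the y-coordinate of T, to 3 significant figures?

44.4

F is at the origin; FE runs at 35.3° with length 29.7, so E = 29.7·(cos 35.3°, sin 35.3°) = (24.2, 17.2). ∠FET = 82.1°, so ET runs at 35.3° + (180° − 82.1°) = 133° from the x-axis; with |ET| = 37.3, T = E + 37.3·(cos 133°, sin 133°) = (-1.29, 44.4). So T.y = 44.4.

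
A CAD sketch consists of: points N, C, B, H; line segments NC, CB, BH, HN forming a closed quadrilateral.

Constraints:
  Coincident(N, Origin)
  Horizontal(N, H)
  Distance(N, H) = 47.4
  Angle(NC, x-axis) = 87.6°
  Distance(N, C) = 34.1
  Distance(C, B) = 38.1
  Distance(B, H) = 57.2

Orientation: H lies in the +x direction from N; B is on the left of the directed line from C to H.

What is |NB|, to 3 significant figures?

64.5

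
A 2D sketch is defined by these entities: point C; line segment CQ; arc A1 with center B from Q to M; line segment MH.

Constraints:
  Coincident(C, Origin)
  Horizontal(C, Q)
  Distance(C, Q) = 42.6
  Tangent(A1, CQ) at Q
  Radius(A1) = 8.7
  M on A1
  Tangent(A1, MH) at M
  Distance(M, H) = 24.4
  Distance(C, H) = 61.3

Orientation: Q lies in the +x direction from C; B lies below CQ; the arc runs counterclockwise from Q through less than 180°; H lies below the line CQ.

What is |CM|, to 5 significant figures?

38.694

Checks: C.y = 0.00, Q.y = 0.00 ✓; |BM| = 8.700 ✓; ∠(BM, MH) = 90.00° ✓; |MH| = 24.40 ✓; |CH| = 61.30 ✓.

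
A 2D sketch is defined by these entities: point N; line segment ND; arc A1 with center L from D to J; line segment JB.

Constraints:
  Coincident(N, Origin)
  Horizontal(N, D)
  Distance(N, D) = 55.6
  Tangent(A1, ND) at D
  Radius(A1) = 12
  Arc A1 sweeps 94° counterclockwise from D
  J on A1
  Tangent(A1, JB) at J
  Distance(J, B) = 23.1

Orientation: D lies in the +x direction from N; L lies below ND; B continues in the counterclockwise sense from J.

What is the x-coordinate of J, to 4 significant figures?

43.63

N is at the origin; N and D share the same y with |ND| = 55.6 and D on the +x side, so D = (55.60, 0.000). Since A1 is tangent to ND there, LD ⟂ ND, so L = D + (0, -12) = (55.60, -12.00). On A1, D sits at bearing 90° from L; a 94° counterclockwise sweep puts J at bearing 184°, so J = L + 12.0·(cos 184°, sin 184°) = (43.63, -12.84). So J.x = 43.63.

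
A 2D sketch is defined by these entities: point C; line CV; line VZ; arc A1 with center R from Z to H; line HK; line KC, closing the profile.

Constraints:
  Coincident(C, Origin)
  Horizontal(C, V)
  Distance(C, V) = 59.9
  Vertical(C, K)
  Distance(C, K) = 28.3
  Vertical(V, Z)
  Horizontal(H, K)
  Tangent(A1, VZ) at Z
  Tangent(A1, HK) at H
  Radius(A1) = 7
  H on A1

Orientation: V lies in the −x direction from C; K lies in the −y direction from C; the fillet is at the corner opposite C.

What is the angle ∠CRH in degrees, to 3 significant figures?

112°

C is at the origin; C and V share the same y with |CV| = 59.9 and V on the −x side, so V = (-59.9, 0.00). CK is vertical with |CK| = 28.3 and K on the −y side, so K = (0.00, -28.3). The virtual corner opposite C is at (-59.9, -28.3). Tangency of A1 to VZ means the radius RZ is perpendicular to VZ and since A1 is tangent to HK there, RH ⟂ HK, with radius 7.0, so the center R sits 7.0 in from both sides at R = (-52.9, -21.3). That places the tangent points at Z = (-59.9, -21.3) on VZ and H = (-52.9, -28.3) on HK. Then cos ∠CRH = RC·RH / (|RC||RH|), giving 112°.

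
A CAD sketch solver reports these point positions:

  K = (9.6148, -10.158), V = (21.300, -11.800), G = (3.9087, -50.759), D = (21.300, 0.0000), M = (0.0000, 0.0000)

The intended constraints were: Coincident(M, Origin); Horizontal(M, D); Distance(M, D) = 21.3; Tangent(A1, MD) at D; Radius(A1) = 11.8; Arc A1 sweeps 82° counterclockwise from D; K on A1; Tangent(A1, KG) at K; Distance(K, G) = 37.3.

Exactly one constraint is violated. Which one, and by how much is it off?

Distance(K, G) = 37.3 — off by 3.70.

M = (0.00, 0.00) ✓; M.y = 0.00, D.y = 0.00 ✓; |MD| = 21.30 ✓; ∠(VD, DM) = 90.00° ✓; |VD| = 11.80 ✓; bearing(V→K) − bearing(V→D) = 82.00° ✓; |VK| = 11.80 ✓; ∠(VK, KG) = 90.00° ✓; |KG| = 41.00 ✗.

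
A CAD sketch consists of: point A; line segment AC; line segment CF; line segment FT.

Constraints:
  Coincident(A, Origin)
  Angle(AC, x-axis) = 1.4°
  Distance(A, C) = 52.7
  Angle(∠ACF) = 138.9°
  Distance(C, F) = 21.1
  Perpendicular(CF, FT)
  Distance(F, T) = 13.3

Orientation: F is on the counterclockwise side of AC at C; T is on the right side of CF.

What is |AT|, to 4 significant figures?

77.44

A is at the origin; AC runs at 1.4° with length 52.7, so C = 52.7·(cos 1.4°, sin 1.4°) = (52.68, 1.288). ∠ACF = 138.9°, so CF runs at 1.4° + (180° − 138.9°) = 42.50° from the x-axis; with |CF| = 21.1, F = C + 21.1·(cos 42.50°, sin 42.50°) = (68.24, 15.54). CF is perpendicular to FT; with |FT| = 13.3 on the right of CF, T = F + 13.3·(0.6756, -0.7373) = (77.23, 5.737). Then |AT| = |T − A| = 77.44.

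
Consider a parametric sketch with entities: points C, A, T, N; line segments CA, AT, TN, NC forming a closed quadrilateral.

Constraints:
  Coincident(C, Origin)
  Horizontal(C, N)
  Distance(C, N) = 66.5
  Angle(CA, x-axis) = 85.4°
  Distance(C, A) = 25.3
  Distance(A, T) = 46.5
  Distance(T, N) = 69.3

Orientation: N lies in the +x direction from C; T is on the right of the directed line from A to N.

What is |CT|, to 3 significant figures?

21.3

C is at the origin; C and N share the same y with |CN| = 66.5 and N in +x, so N = (66.5, 0). CA runs at 85.4° with |CA| = 25.3, so A = (2.03, 25.2). T is determined by |AT| = 46.5 and |TN| = 69.3 together: it lies at the intersection of circle(A, 46.5) and circle(N, 69.3). With |AN| = 69.2, the foot of the radical line on AN is 15.5 from A and the perpendicular offset is √(46.5² − 15.5²) = 43.8. Taking the right-of-AN solution: T = (0.541, -21.3).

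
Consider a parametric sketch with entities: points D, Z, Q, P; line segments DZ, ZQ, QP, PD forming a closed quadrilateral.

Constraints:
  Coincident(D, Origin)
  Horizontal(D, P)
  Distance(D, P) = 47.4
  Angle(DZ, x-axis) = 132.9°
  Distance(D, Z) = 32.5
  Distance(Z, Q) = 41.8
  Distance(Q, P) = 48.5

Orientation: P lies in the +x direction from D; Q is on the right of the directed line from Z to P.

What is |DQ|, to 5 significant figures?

11.486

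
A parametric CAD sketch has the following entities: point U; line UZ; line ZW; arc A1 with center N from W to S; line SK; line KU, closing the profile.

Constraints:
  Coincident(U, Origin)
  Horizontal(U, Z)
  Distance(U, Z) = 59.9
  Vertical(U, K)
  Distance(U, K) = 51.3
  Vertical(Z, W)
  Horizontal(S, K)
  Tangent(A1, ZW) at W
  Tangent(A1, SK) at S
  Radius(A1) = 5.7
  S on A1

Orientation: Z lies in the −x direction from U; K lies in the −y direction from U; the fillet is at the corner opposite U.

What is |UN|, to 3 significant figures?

70.8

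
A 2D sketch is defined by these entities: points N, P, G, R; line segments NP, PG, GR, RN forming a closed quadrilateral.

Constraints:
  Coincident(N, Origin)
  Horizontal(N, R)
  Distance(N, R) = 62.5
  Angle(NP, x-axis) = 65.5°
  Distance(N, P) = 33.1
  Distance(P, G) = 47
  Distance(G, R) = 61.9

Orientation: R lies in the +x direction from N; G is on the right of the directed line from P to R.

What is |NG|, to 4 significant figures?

15.75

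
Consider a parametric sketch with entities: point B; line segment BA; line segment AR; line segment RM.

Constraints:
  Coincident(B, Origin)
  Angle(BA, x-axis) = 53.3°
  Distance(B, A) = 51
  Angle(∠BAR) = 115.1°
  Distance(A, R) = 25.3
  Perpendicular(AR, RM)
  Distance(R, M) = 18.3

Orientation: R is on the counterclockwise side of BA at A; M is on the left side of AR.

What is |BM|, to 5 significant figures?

54.592

B is at the origin; BA runs at 53.3° with length 51.0, so A = 51.0·(cos 53.3°, sin 53.3°) = (30.479, 40.891). ∠BAR = 115.1°, so AR runs at 53.3° + (180° − 115.1°) = 118.20° from the x-axis; with |AR| = 25.3, R = A + 25.3·(cos 118.20°, sin 118.20°) = (18.523, 63.188). AR is perpendicular to RM; with |RM| = 18.3 on the left of AR, M = R + 18.3·(-0.88130, -0.47255) = (2.3955, 54.540). Then |BM| = |M − B| = 54.592.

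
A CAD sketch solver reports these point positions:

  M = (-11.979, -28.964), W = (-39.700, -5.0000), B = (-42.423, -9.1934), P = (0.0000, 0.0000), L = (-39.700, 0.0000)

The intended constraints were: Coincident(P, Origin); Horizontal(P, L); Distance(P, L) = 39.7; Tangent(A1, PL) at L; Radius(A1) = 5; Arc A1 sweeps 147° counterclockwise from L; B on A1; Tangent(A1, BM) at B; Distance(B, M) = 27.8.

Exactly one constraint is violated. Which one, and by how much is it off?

Distance(B, M) = 27.8 — off by 8.50.

P = (0.00, 0.00) ✓; P.y = 0.00, L.y = 0.00 ✓; |PL| = 39.70 ✓; ∠(WL, LP) = 90.00° ✓; |WL| = 5.000 ✓; bearing(W→B) − bearing(W→L) = 147.0° ✓; |WB| = 5.000 ✓; ∠(WB, BM) = 90.00° ✓; |BM| = 36.30 ✗.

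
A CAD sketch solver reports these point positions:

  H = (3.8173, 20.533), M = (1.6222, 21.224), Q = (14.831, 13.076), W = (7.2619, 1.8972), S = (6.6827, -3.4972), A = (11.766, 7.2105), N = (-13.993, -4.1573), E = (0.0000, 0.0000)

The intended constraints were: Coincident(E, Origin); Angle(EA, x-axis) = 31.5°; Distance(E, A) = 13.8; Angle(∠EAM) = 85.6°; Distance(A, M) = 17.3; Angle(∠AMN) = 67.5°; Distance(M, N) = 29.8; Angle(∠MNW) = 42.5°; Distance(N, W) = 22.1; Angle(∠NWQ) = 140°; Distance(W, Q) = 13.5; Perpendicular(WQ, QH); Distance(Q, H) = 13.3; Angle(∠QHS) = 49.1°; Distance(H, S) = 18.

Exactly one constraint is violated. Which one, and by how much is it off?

Distance(H, S) = 18 — off by 6.20.

E = (0.00, 0.00) ✓; EA at 31.50° ✓; |EA| = 13.80 ✓; ∠EAM = 85.60° ✓; |AM| = 17.30 ✓; ∠AMN = 67.50° ✓; |MN| = 29.80 ✓; ∠MNW = 42.50° ✓; |NW| = 22.10 ✓; ∠NWQ = 140.0° ✓; |WQ| = 13.50 ✓; ∠(WQ, QH) = 90.00° ✓; |QH| = 13.30 ✓; ∠QHS = 49.10° ✓; |HS| = 24.20 ✗.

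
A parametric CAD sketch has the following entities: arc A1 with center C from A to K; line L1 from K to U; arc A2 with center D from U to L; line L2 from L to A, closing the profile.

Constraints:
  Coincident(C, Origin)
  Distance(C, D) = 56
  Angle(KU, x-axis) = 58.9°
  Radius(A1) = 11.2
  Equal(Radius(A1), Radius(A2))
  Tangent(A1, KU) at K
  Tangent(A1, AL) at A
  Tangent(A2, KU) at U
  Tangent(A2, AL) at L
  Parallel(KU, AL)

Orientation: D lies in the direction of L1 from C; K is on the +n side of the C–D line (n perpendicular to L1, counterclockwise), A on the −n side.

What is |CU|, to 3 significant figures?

57.1

The slot axis is L1's direction at 58.9°, so u = (cos 58.9°, sin 58.9°) = (0.517, 0.856) and n = (−sin 58.9°, cos 58.9°) = (-0.856, 0.517). C is at the origin and D lies 56.0 along u from C, so D = 56.0·u = (28.9, 48.0). Tangency of A1 to both parallel lines with radius 11.2 puts K and A at C ± 11.2·n: K = (-9.59, 5.79), A = (9.59, -5.79). Equal radii place U and L the same way about D: U = D + 11.2·n = (19.3, 53.7), L = D − 11.2·n = (38.5, 42.2). Then |CU| = |U − C| = 57.1.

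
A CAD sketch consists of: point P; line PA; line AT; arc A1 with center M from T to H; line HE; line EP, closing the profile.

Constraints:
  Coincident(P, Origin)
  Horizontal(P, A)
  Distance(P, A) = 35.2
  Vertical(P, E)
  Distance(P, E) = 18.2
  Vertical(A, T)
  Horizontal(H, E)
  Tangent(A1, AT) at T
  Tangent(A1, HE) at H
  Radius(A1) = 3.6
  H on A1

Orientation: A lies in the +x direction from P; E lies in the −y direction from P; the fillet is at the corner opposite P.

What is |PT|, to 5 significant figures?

38.108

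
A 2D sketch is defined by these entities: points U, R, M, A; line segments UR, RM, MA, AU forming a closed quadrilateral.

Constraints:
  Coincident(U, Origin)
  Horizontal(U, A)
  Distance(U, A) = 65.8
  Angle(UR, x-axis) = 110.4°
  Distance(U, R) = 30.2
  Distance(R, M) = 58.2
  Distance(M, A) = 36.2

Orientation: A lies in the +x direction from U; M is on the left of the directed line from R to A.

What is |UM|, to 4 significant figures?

56.96

U is at the origin; U and A share the same y with |UA| = 65.8 and A in +x, so A = (65.8, 0). UR runs at 110.4° with |UR| = 30.2, so R = (-10.53, 28.31). M is determined by |RM| = 58.2 and |MA| = 36.2 together: it lies at the intersection of circle(R, 58.2) and circle(A, 36.2). With |RA| = 81.41, the foot of the radical line on RA is 53.46 from R and the perpendicular offset is √(58.2² − 53.46²) = 23.01. Taking the left-of-RA solution: M = (47.60, 31.29).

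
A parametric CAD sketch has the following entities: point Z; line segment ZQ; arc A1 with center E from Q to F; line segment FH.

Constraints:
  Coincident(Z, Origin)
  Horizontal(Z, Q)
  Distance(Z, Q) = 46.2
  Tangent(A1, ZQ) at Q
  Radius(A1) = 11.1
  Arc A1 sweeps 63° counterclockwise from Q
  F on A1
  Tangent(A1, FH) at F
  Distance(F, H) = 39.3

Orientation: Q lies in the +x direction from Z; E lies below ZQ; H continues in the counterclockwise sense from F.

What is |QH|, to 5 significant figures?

49.562

Z is at the origin; Z and Q share the same y with |ZQ| = 46.2 and Q on the +x side, so Q = (46.200, 0.0000). Since A1 is tangent to ZQ there, EQ ⟂ ZQ, so E = Q + (0, -11.1) = (46.200, -11.100). On A1, Q sits at bearing 90° from E; a 63° counterclockwise sweep puts F at bearing 153°, so F = E + 11.1·(cos 153°, sin 153°) = (36.310, -6.0607). A1 meets FH tangentially, so EF is at right angles to FH, so FH runs along (−sin 153°, cos 153°); with |FH| = 39.3, H = (18.468, -41.077). Then |QH| = |H − Q| = 49.562.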